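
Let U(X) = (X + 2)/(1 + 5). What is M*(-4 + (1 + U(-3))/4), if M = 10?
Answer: -455/12 ≈ -37.917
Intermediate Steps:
U(X) = ⅓ + X/6 (U(X) = (2 + X)/6 = (2 + X)*(⅙) = ⅓ + X/6)
M*(-4 + (1 + U(-3))/4) = 10*(-4 + (1 + (⅓ + (⅙)*(-3)))/4) = 10*(-4 + (1 + (⅓ - ½))/4) = 10*(-4 + (1 - ⅙)/4) = 10*(-4 + (¼)*(⅚)) = 10*(-4 + 5/24) = 10*(-91/24) = -455/12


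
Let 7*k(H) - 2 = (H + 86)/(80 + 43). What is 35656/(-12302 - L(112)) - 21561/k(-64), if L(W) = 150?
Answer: -57792186325/834284 ≈ -69272.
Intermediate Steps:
k(H) = 332/861 + H/861 (k(H) = 2/7 + ((H + 86)/(80 + 43))/7 = 2/7 + ((86 + H)/123)/7 = 2/7 + ((86 + H)*(1/123))/7 = 2/7 + (86/123 + H/123)/7 = 2/7 + (86/861 + H/861) = 332/861 + H/861)
35656/(-12302 - L(112)) - 21561/k(-64) = 35656/(-12302 - 1*150) - 21561/(332/861 + (1/861)*(-64)) = 35656/(-12302 - 150) - 21561/(332/861 - 64/861) = 35656/(-12452) - 21561/268/861 = 35656*(-1/12452) - 21561*861/268 = -8914/3113 - 18564021/268 = -57792186325/834284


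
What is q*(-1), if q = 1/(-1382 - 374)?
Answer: 1/1756 ≈ 0.00056948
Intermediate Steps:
q = -1/1756 (q = 1/(-1756) = -1/1756 ≈ -0.00056948)
q*(-1) = -1/1756*(-1) = 1/1756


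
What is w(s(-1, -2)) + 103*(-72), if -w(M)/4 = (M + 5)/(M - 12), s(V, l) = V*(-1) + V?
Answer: -22243/3 ≈ -7414.3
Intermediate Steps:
s(V, l) = 0 (s(V, l) = -V + V = 0)
w(M) = -4*(5 + M)/(-12 + M) (w(M) = -4*(M + 5)/(M - 12) = -4*(5 + M)/(-12 + M))
w(s(-1, -2)) + 103*(-72) = 4*(-5 - 1*0)/(-12 + 0) + 103*(-72) = 4*(-5 + 0)/(-12) - 7416 = 4*(-1/12)*(-5) - 7416 = 5/3 - 7416 = -22243/3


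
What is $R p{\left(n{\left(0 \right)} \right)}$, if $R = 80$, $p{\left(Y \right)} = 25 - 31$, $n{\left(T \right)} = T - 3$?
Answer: $-480$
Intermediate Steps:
$n{\left(T \right)} = -3 + T$
$p{\left(Y \right)} = -6$
$R p{\left(n{\left(0 \right)} \right)} = 80 \left(-6\right) = -480$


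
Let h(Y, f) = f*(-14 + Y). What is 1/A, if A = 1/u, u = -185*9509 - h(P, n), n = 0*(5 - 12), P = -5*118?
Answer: -1759165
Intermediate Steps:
P = -590
n = 0 (n = 0*(-7) = 0)
u = -1759165 (u = -185*9509 - 0*(-14 - 590) = -1759165 - 0*(-604) = -1759165 - 1*0 = -1759165 + 0 = -1759165)
A = -1/1759165 (A = 1/(-1759165) = -1/1759165 ≈ -5.6845e-7)
1/A = 1/(-1/1759165) = -1759165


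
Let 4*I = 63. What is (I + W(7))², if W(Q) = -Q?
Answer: 1225/16 ≈ 76.563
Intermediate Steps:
I = 63/4 (I = (¼)*63 = 63/4 ≈ 15.750)
(I + W(7))² = (63/4 - 1*7)² = (63/4 - 7)² = (35/4)² = 1225/16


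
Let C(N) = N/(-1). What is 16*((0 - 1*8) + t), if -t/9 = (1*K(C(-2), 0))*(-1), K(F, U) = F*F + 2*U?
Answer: 448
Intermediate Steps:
C(N) = -N (C(N) = N*(-1) = -N)
K(F, U) = F² + 2*U
t = 36 (t = -9*1*((-1*(-2))² + 2*0)*(-1) = -9*1*(2² + 0)*(-1) = -9*1*(4 + 0)*(-1) = -9*1*4*(-1) = -36*(-1) = -9*(-4) = 36)
16*((0 - 1*8) + t) = 16*((0 - 1*8) + 36) = 16*((0 - 8) + 36) = 16*(-8 + 36) = 16*28 = 448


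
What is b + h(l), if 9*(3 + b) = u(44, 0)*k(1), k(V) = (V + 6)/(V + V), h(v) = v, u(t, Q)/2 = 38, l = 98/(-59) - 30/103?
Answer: 1345627/54693 ≈ 24.603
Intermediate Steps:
l = -11864/6077 (l = 98*(-1/59) - 30*1/103 = -98/59 - 30/103 = -11864/6077 ≈ -1.9523)
u(t, Q) = 76 (u(t, Q) = 2*38 = 76)
k(V) = (6 + V)/(2*V) (k(V) = (6 + V)/((2*V)) = (6 + V)*(1/(2*V)) = (6 + V)/(2*V))
b = 239/9 (b = -3 + (76*((1/2)*(6 + 1)/1))/9 = -3 + (76*((1/2)*1*7))/9 = -3 + (76*(7/2))/9 = -3 + (1/9)*266 = -3 + 266/9 = 239/9 ≈ 26.556)
b + h(l) = 239/9 - 11864/6077 = 1345627/54693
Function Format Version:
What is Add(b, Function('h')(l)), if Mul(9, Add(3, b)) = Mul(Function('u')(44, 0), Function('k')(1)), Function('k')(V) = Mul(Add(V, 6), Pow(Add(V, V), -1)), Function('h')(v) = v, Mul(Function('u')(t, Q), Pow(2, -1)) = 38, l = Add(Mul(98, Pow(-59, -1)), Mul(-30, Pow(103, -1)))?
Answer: Rational(1345627, 54693) ≈ 24.603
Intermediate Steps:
l = Rational(-11864, 6077) (l = Add(Mul(98, Rational(-1, 59)), Mul(-30, Rational(1, 103))) = Add(Rational(-98, 59), Rational(-30, 103)) = Rational(-11864, 6077) ≈ -1.9523)
Function('u')(t, Q) = 76 (Function('u')(t, Q) = Mul(2, 38) = 76)
Function('k')(V) = Mul(Rational(1, 2), Pow(V, -1), Add(6, V)) (Function('k')(V) = Mul(Add(6, V), Pow(Mul(2, V), -1)) = Mul(Add(6, V), Mul(Rational(1, 2), Pow(V, -1))) = Mul(Rational(1, 2), Pow(V, -1), Add(6, V)))
b = Rational(239, 9) (b = Add(-3, Mul(Rational(1, 9), Mul(76, Mul(Rational(1, 2), Pow(1, -1), Add(6, 1))))) = Add(-3, Mul(Rational(1, 9), Mul(76, Mul(Rational(1, 2), 1, 7)))) = Add(-3, Mul(Rational(1, 9), Mul(76, Rational(7, 2)))) = Add(-3, Mul(Rational(1, 9), 266)) = Add(-3, Rational(266, 9)) = Rational(239, 9) ≈ 26.556)
Add(b, Function('h')(l)) = Add(Rational(239, 9), Rational(-11864, 6077)) = Rational(1345627, 54693)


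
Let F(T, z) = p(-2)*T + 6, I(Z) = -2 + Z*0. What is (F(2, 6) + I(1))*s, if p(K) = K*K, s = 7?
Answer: 84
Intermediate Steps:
p(K) = K²
I(Z) = -2 (I(Z) = -2 + 0 = -2)
F(T, z) = 6 + 4*T (F(T, z) = (-2)²*T + 6 = 4*T + 6 = 6 + 4*T)
(F(2, 6) + I(1))*s = ((6 + 4*2) - 2)*7 = ((6 + 8) - 2)*7 = (14 - 2)*7 = 12*7 = 84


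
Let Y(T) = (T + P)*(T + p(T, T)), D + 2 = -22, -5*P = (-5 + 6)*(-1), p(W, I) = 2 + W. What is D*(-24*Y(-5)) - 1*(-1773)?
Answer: 119457/5 ≈ 23891.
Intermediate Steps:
P = 1/5 (P = -(-5 + 6)*(-1)/5 = -(-1)/5 = -1/5*(-1) = 1/5 ≈ 0.20000)
D = -24 (D = -2 - 22 = -24)
Y(T) = (2 + 2*T)*(1/5 + T) (Y(T) = (T + 1/5)*(T + (2 + T)) = (1/5 + T)*(2 + 2*T) = (2 + 2*T)*(1/5 + T))
D*(-24*Y(-5)) - 1*(-1773) = -(-576)*(2/5 + 2*(-5)**2 + (12/5)*(-5)) - 1*(-1773) = -(-576)*(2/5 + 2*25 - 12) + 1773 = -(-576)*(2/5 + 50 - 12) + 1773 = -(-576)*192/5 + 1773 = -24*(-4608/5) + 1773 = 110592/5 + 1773 = 119457/5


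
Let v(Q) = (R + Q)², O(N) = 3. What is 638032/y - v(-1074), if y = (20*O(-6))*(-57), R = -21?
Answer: -1025325883/855 ≈ -1.1992e+6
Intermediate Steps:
v(Q) = (-21 + Q)²
y = -3420 (y = (20*3)*(-57) = 60*(-57) = -3420)
638032/y - v(-1074) = 638032/(-3420) - (-21 - 1074)² = 638032*(-1/3420) - 1*(-1095)² = -159508/855 - 1*1199025 = -159508/855 - 1199025 = -1025325883/855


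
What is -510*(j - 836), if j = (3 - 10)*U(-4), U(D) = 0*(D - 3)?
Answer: 426360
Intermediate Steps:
U(D) = 0 (U(D) = 0*(-3 + D) = 0)
j = 0 (j = (3 - 10)*0 = -7*0 = 0)
-510*(j - 836) = -510*(0 - 836) = -510*(-836) = 426360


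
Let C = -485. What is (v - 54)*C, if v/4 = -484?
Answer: 965150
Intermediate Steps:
v = -1936 (v = 4*(-484) = -1936)
(v - 54)*C = (-1936 - 54)*(-485) = -1990*(-485) = 965150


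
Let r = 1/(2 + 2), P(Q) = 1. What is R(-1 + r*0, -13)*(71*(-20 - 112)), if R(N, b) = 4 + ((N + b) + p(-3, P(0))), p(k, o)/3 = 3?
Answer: 9372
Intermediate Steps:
r = ¼ (r = 1/4 = ¼ ≈ 0.25000)
p(k, o) = 9 (p(k, o) = 3*3 = 9)
R(N, b) = 13 + N + b (R(N, b) = 4 + ((N + b) + 9) = 4 + (9 + N + b) = 13 + N + b)
R(-1 + r*0, -13)*(71*(-20 - 112)) = (13 + (-1 + (¼)*0) - 13)*(71*(-20 - 112)) = (13 + (-1 + 0) - 13)*(71*(-132)) = (13 - 1 - 13)*(-9372) = -1*(-9372) = 9372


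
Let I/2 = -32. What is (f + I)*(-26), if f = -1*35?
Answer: 2574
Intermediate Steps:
I = -64 (I = 2*(-32) = -64)
f = -35
(f + I)*(-26) = (-35 - 64)*(-26) = -99*(-26) = 2574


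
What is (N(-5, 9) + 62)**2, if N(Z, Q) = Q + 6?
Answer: 5929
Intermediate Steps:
N(Z, Q) = 6 + Q
(N(-5, 9) + 62)**2 = ((6 + 9) + 62)**2 = (15 + 62)**2 = 77**2 = 5929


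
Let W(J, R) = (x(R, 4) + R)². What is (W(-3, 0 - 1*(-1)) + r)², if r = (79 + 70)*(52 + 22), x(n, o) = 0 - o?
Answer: 121771225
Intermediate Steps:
x(n, o) = -o
W(J, R) = (-4 + R)² (W(J, R) = (-1*4 + R)² = (-4 + R)²)
r = 11026 (r = 149*74 = 11026)
(W(-3, 0 - 1*(-1)) + r)² = ((-4 + (0 - 1*(-1)))² + 11026)² = ((-4 + (0 + 1))² + 11026)² = ((-4 + 1)² + 11026)² = ((-3)² + 11026)² = (9 + 11026)² = 11035² = 121771225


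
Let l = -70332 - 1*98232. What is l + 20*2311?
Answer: -122344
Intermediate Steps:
l = -168564 (l = -70332 - 98232 = -168564)
l + 20*2311 = -168564 + 20*2311 = -168564 + 46220 = -122344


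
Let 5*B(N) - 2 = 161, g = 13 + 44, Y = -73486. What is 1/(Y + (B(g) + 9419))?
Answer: -5/320172 ≈ -1.5617e-5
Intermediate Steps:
g = 57
B(N) = 163/5 (B(N) = 2/5 + (1/5)*161 = 2/5 + 161/5 = 163/5)
1/(Y + (B(g) + 9419)) = 1/(-73486 + (163/5 + 9419)) = 1/(-73486 + 47258/5) = 1/(-320172/5) = -5/320172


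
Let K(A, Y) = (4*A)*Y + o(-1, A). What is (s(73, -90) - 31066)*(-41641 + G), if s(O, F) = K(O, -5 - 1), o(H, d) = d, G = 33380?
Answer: 270506445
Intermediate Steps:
K(A, Y) = A + 4*A*Y (K(A, Y) = (4*A)*Y + A = 4*A*Y + A = A + 4*A*Y)
s(O, F) = -23*O (s(O, F) = O*(1 + 4*(-5 - 1)) = O*(1 + 4*(-6)) = O*(1 - 24) = O*(-23) = -23*O)
(s(73, -90) - 31066)*(-41641 + G) = (-23*73 - 31066)*(-41641 + 33380) = (-1679 - 31066)*(-8261) = -32745*(-8261) = 270506445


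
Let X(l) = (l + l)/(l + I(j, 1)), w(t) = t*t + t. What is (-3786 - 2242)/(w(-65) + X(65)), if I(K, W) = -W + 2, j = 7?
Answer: -198924/137345 ≈ -1.4484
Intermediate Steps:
w(t) = t + t² (w(t) = t² + t = t + t²)
I(K, W) = 2 - W
X(l) = 2*l/(1 + l) (X(l) = (l + l)/(l + (2 - 1*1)) = (2*l)/(l + (2 - 1)) = (2*l)/(l + 1) = (2*l)/(1 + l) = 2*l/(1 + l))
(-3786 - 2242)/(w(-65) + X(65)) = (-3786 - 2242)/(-65*(1 - 65) + 2*65/(1 + 65)) = -6028/(-65*(-64) + 2*65/66) = -6028/(4160 + 2*65*(1/66)) = -6028/(4160 + 65/33) = -6028/137345/33 = -6028*33/137345 = -198924/137345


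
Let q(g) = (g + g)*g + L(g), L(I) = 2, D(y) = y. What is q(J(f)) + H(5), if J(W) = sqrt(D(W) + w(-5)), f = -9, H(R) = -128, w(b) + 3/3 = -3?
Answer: -152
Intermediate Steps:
w(b) = -4 (w(b) = -1 - 3 = -4)
J(W) = sqrt(-4 + W) (J(W) = sqrt(W - 4) = sqrt(-4 + W))
q(g) = 2 + 2*g**2 (q(g) = (g + g)*g + 2 = (2*g)*g + 2 = 2*g**2 + 2 = 2 + 2*g**2)
q(J(f)) + H(5) = (2 + 2*(sqrt(-4 - 9))**2) - 128 = (2 + 2*(sqrt(-13))**2) - 128 = (2 + 2*(I*sqrt(13))**2) - 128 = (2 + 2*(-13)) - 128 = (2 - 26) - 128 = -24 - 128 = -152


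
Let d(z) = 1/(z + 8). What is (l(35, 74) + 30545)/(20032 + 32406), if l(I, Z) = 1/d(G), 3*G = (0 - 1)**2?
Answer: 45830/78657 ≈ 0.58266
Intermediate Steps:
G = 1/3 (G = (0 - 1)**2/3 = (1/3)*(-1)**2 = (1/3)*1 = 1/3 ≈ 0.33333)
d(z) = 1/(8 + z)
l(I, Z) = 25/3 (l(I, Z) = 1/(1/(8 + 1/3)) = 1/(1/(25/3)) = 1/(3/25) = 25/3)
(l(35, 74) + 30545)/(20032 + 32406) = (25/3 + 30545)/(20032 + 32406) = (91660/3)/52438 = (91660/3)*(1/52438) = 45830/78657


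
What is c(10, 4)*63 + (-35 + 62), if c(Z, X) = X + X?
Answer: 531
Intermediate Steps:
c(Z, X) = 2*X
c(10, 4)*63 + (-35 + 62) = (2*4)*63 + (-35 + 62) = 8*63 + 27 = 504 + 27 = 531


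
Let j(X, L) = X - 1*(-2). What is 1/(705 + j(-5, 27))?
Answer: 1/702 ≈ 0.0014245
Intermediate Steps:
j(X, L) = 2 + X (j(X, L) = X + 2 = 2 + X)
1/(705 + j(-5, 27)) = 1/(705 + (2 - 5)) = 1/(705 - 3) = 1/702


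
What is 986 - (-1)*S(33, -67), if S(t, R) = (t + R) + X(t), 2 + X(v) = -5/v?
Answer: 31345/33 ≈ 949.85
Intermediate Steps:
X(v) = -2 - 5/v
S(t, R) = -2 + R + t - 5/t (S(t, R) = (t + R) + (-2 - 5/t) = (R + t) + (-2 - 5/t) = -2 + R + t - 5/t)
986 - (-1)*S(33, -67) = 986 - (-1)*(-2 - 67 + 33 - 5/33) = 986 - (-1)*(-1193)/33 = 986 - 1*1193/33 = 986 - 1193/33 = 31345/33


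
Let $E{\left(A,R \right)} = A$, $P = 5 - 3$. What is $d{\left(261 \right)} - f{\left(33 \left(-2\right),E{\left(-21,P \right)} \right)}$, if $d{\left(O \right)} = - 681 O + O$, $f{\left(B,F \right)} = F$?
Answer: $-177459$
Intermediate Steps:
$P = 2$
$d{\left(O \right)} = - 680 O$
$d{\left(261 \right)} - f{\left(33 \left(-2\right),E{\left(-21,P \right)} \right)} = \left(-680\right) 261 - -21 = -177480 + 21 = -177459$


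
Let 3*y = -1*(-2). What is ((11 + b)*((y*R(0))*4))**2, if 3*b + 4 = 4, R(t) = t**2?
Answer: 0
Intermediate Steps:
b = 0 (b = -4/3 + (1/3)*4 = -4/3 + 4/3 = 0)
y = 2/3 (y = (-1*(-2))/3 = (1/3)*2 = 2/3 ≈ 0.66667)
((11 + b)*((y*R(0))*4))**2 = ((11 + 0)*(((2/3)*0**2)*4))**2 = (11*(((2/3)*0)*4))**2 = (11*(0*4))**2 = (11*0)**2 = 0**2 = 0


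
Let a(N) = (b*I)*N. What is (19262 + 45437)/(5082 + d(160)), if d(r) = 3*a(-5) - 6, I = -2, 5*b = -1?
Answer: 64699/5070 ≈ 12.761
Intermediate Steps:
b = -⅕ (b = (⅕)*(-1) = -⅕ ≈ -0.20000)
a(N) = 2*N/5 (a(N) = (-⅕*(-2))*N = 2*N/5)
d(r) = -12 (d(r) = 3*((⅖)*(-5)) - 6 = 3*(-2) - 6 = -6 - 6 = -12)
(19262 + 45437)/(5082 + d(160)) = (19262 + 45437)/(5082 - 12) = 64699/5070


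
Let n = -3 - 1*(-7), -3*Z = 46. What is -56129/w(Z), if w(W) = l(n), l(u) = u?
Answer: -56129/4 ≈ -14032.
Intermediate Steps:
Z = -46/3 (Z = -⅓*46 = -46/3 ≈ -15.333)
n = 4 (n = -3 + 7 = 4)
w(W) = 4
-56129/w(Z) = -56129/4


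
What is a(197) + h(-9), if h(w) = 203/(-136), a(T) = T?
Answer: 26589/136 ≈ 195.51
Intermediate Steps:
h(w) = -203/136 (h(w) = 203*(-1/136) = -203/136)
a(197) + h(-9) = 197 - 203/136 = 26589/136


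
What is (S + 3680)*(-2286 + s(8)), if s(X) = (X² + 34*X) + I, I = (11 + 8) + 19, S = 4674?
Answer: -15972848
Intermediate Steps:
I = 38 (I = 19 + 19 = 38)
s(X) = 38 + X² + 34*X (s(X) = (X² + 34*X) + 38 = 38 + X² + 34*X)
(S + 3680)*(-2286 + s(8)) = (4674 + 3680)*(-2286 + (38 + 8² + 34*8)) = 8354*(-2286 + (38 + 64 + 272)) = 8354*(-2286 + 374) = 8354*(-1912) = -15972848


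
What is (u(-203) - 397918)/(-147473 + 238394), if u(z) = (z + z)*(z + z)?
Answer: -77694/30307 ≈ -2.5636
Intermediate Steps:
u(z) = 4*z**2 (u(z) = (2*z)*(2*z) = 4*z**2)
(u(-203) - 397918)/(-147473 + 238394) = (4*(-203)**2 - 397918)/(-147473 + 238394) = (4*41209 - 397918)/90921 = (164836 - 397918)*(1/90921) = -233082*1/90921 = -77694/30307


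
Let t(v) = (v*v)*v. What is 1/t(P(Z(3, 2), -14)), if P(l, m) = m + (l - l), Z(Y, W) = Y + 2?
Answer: -1/2744 ≈ -0.00036443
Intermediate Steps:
Z(Y, W) = 2 + Y
P(l, m) = m (P(l, m) = m + 0 = m)
t(v) = v**3 (t(v) = v**2*v = v**3)
1/t(P(Z(3, 2), -14)) = 1/((-14)**3) = 1/(-2744) = -1/2744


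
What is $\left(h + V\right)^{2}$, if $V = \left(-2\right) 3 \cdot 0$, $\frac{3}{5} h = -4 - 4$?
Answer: $\frac{1600}{9} \approx 177.78$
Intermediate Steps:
$h = - \frac{40}{3}$ ($h = \frac{5 \left(-4 - 4\right)}{3} = \frac{5}{3} \left(-8\right) = - \frac{40}{3} \approx -13.333$)
$V = 0$ ($V = \left(-6\right) 0 = 0$)
$\left(h + V\right)^{2} = \left(- \frac{40}{3} + 0\right)^{2} = \left(- \frac{40}{3}\right)^{2} = \frac{1600}{9}$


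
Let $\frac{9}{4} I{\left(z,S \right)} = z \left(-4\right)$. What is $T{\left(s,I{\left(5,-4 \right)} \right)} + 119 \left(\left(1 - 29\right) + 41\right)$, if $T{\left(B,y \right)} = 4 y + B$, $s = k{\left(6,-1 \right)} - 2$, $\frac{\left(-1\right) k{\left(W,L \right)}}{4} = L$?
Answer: $\frac{13621}{9} \approx 1513.4$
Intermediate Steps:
$I{\left(z,S \right)} = - \frac{16 z}{9}$ ($I{\left(z,S \right)} = \frac{4 z \left(-4\right)}{9} = \frac{4 \left(- 4 z\right)}{9} = - \frac{16 z}{9}$)
$k{\left(W,L \right)} = - 4 L$
$s = 2$ ($s = \left(-4\right) \left(-1\right) - 2 = 4 - 2 = 2$)
$T{\left(B,y \right)} = B + 4 y$
$T{\left(s,I{\left(5,-4 \right)} \right)} + 119 \left(\left(1 - 29\right) + 41\right) = \left(2 + 4 \left(\left(- \frac{16}{9}\right) 5\right)\right) + 119 \left(\left(1 - 29\right) + 41\right) = \left(2 + 4 \left(- \frac{80}{9}\right)\right) + 119 \left(-28 + 41\right) = \left(2 - \frac{320}{9}\right) + 119 \cdot 13 = - \frac{302}{9} + 1547 = \frac{13621}{9}$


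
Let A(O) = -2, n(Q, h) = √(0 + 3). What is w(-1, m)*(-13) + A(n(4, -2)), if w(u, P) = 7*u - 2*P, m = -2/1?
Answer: 37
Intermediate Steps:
n(Q, h) = √3
m = -2 (m = -2*1 = -2)
w(u, P) = -2*P + 7*u
w(-1, m)*(-13) + A(n(4, -2)) = (-2*(-2) + 7*(-1))*(-13) - 2 = (4 - 7)*(-13) - 2 = -3*(-13) - 2 = 39 - 2 = 37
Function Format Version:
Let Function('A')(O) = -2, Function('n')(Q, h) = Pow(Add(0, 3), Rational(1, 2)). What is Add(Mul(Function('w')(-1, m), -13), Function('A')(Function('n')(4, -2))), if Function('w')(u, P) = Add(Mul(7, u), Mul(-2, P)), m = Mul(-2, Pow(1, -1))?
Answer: 37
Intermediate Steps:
Function('n')(Q, h) = Pow(3, Rational(1, 2))
m = -2 (m = Mul(-2, 1) = -2)
Function('w')(u, P) = Add(Mul(-2, P), Mul(7, u))
Add(Mul(Function('w')(-1, m), -13), Function('A')(Function('n')(4, -2))) = Add(Mul(Add(Mul(-2, -2), Mul(7, -1)), -13), -2) = Add(Mul(Add(4, -7), -13), -2) = Add(Mul(-3, -13), -2) = Add(39, -2) = 37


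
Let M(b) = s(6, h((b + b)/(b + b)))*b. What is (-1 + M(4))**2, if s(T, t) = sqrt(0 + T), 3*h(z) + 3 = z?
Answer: 97 - 8*sqrt(6) ≈ 77.404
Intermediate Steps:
h(z) = -1 + z/3
s(T, t) = sqrt(T)
M(b) = b*sqrt(6) (M(b) = sqrt(6)*b = b*sqrt(6))
(-1 + M(4))**2 = (-1 + 4*sqrt(6))**2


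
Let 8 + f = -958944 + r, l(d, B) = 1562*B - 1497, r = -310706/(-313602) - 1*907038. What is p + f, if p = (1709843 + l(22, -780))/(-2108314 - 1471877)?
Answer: -349174791986266151/187125842997 ≈ -1.8660e+6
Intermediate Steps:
r = -142224310085/156801 (r = -310706*(-1/313602) - 907038 = 155353/156801 - 907038 = -142224310085/156801 ≈ -9.0704e+5)
l(d, B) = -1497 + 1562*B
f = -292588942637/156801 (f = -8 + (-958944 - 142224310085/156801) = -8 - 292587688229/156801 = -292588942637/156801 ≈ -1.8660e+6)
p = -489986/3580191 (p = (1709843 + (-1497 + 1562*(-780)))/(-2108314 - 1471877) = (1709843 + (-1497 - 1218360))/(-3580191) = (1709843 - 1219857)*(-1/3580191) = 489986*(-1/3580191) = -489986/3580191 ≈ -0.13686)
p + f = -489986/3580191 - 292588942637/156801 = -349174791986266151/187125842997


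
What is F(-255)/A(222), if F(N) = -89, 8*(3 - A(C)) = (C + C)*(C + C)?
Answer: 89/24639 ≈ 0.0036122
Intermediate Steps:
A(C) = 3 - C**2/2 (A(C) = 3 - (C + C)*(C + C)/8 = 3 - 2*C*2*C/8 = 3 - C**2/2)
F(-255)/A(222) = -89/(3 - 1/2*222**2) = -89/(3 - 1/2*49284) = -89/(3 - 24642) = -89/(-24639) = -89*(-1/24639) = 89/24639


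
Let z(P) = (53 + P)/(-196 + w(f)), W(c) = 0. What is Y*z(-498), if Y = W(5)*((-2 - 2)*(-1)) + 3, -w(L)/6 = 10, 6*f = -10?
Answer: 1335/256 ≈ 5.2148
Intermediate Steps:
f = -5/3 (f = (⅙)*(-10) = -5/3 ≈ -1.6667)
w(L) = -60 (w(L) = -6*10 = -60)
z(P) = -53/256 - P/256 (z(P) = (53 + P)/(-196 - 60) = (53 + P)/(-256) = (53 + P)*(-1/256) = -53/256 - P/256)
Y = 3 (Y = 0*((-2 - 2)*(-1)) + 3 = 0*(-4*(-1)) + 3 = 0*4 + 3 = 0 + 3 = 3)
Y*z(-498) = 3*(-53/256 - 1/256*(-498)) = 3*(-53/256 + 249/128) = 3*(445/256) = 1335/256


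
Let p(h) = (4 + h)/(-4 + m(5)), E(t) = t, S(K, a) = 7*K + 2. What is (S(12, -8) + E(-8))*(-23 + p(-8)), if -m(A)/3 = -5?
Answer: -20046/11 ≈ -1822.4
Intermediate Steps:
m(A) = 15 (m(A) = -3*(-5) = 15)
S(K, a) = 2 + 7*K
p(h) = 4/11 + h/11 (p(h) = (4 + h)/(-4 + 15) = (4 + h)/11 = (4 + h)*(1/11) = 4/11 + h/11)
(S(12, -8) + E(-8))*(-23 + p(-8)) = ((2 + 7*12) - 8)*(-23 + (4/11 + (1/11)*(-8))) = ((2 + 84) - 8)*(-23 + (4/11 - 8/11)) = (86 - 8)*(-23 - 4/11) = 78*(-257/11) = -20046/11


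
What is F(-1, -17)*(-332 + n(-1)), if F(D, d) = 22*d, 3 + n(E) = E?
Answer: 125664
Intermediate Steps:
n(E) = -3 + E
F(-1, -17)*(-332 + n(-1)) = (22*(-17))*(-332 + (-3 - 1)) = -374*(-332 - 4) = -374*(-336) = 125664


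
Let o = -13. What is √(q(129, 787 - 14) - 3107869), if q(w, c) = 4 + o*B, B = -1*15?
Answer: I*√3107670 ≈ 1762.9*I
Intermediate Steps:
B = -15
q(w, c) = 199 (q(w, c) = 4 - 13*(-15) = 4 + 195 = 199)
√(q(129, 787 - 14) - 3107869) = √(199 - 3107869) = √(-3107670) = I*√3107670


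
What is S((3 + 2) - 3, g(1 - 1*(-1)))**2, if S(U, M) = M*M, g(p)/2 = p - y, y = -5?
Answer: 38416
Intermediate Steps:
g(p) = 10 + 2*p (g(p) = 2*(p - 1*(-5)) = 2*(p + 5) = 2*(5 + p) = 10 + 2*p)
S(U, M) = M**2
S((3 + 2) - 3, g(1 - 1*(-1)))**2 = ((10 + 2*(1 - 1*(-1)))**2)**2 = ((10 + 2*(1 + 1))**2)**2 = ((10 + 2*2)**2)**2 = ((10 + 4)**2)**2 = (14**2)**2 = 196**2 = 38416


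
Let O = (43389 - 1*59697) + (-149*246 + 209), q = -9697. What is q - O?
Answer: 43056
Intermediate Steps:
O = -52753 (O = (43389 - 59697) + (-36654 + 209) = -16308 - 36445 = -52753)
q - O = -9697 - 1*(-52753) = -9697 + 52753 = 43056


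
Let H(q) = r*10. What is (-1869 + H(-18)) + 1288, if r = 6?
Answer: -521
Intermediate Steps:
H(q) = 60 (H(q) = 6*10 = 60)
(-1869 + H(-18)) + 1288 = (-1869 + 60) + 1288 = -1809 + 1288 = -521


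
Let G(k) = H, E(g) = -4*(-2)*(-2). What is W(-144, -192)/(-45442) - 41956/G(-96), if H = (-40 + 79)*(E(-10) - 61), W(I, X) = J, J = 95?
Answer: 1906279267/136462326 ≈ 13.969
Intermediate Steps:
E(g) = -16 (E(g) = 8*(-2) = -16)
W(I, X) = 95
H = -3003 (H = (-40 + 79)*(-16 - 61) = 39*(-77) = -3003)
G(k) = -3003
W(-144, -192)/(-45442) - 41956/G(-96) = 95/(-45442) - 41956/(-3003) = 95*(-1/45442) - 41956*(-1/3003) = -95/45442 + 41956/3003 = 1906279267/136462326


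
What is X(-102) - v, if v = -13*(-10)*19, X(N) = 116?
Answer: -2354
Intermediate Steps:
v = 2470 (v = 130*19 = 2470)
X(-102) - v = 116 - 1*2470 = 116 - 2470 = -2354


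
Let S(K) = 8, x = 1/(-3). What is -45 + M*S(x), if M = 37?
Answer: 251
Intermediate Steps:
x = -⅓ ≈ -0.33333
-45 + M*S(x) = -45 + 37*8 = -45 + 296 = 251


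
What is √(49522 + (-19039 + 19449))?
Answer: 6*√1387 ≈ 223.45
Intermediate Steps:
√(49522 + (-19039 + 19449)) = √(49522 + 410) = √49932 = 6*√1387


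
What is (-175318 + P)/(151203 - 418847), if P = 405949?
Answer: -230631/267644 ≈ -0.86171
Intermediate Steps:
(-175318 + P)/(151203 - 418847) = (-175318 + 405949)/(151203 - 418847) = 230631/(-267644) = 230631*(-1/267644) = -230631/267644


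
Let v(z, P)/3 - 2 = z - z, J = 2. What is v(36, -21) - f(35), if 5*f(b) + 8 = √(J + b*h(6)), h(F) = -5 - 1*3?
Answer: 38/5 - I*√278/5 ≈ 7.6 - 3.3347*I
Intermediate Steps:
h(F) = -8 (h(F) = -5 - 3 = -8)
v(z, P) = 6 (v(z, P) = 6 + 3*(z - z) = 6 + 3*0 = 6 + 0 = 6)
f(b) = -8/5 + √(2 - 8*b)/5 (f(b) = -8/5 + √(2 + b*(-8))/5 = -8/5 + √(2 - 8*b)/5)
v(36, -21) - f(35) = 6 - (-8/5 + √(2 - 8*35)/5) = 6 - (-8/5 + √(2 - 280)/5) = 6 - (-8/5 + √(-278)/5) = 6 - (-8/5 + (I*√278)/5) = 6 - (-8/5 + I*√278/5) = 6 + (8/5 - I*√278/5) = 38/5 - I*√278/5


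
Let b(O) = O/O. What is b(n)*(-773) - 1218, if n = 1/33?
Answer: -1991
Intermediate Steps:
n = 1/33 ≈ 0.030303
b(O) = 1
b(n)*(-773) - 1218 = 1*(-773) - 1218 = -773 - 1218 = -1991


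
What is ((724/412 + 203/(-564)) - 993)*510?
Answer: -4896355385/9682 ≈ -5.0572e+5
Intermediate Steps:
((724/412 + 203/(-564)) - 993)*510 = ((724*(1/412) + 203*(-1/564)) - 993)*510 = ((181/103 - 203/564) - 993)*510 = (81175/58092 - 993)*510 = -57604181/58092*510 = -4896355385/9682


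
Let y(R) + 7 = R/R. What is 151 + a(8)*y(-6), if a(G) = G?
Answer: 103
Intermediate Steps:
y(R) = -6 (y(R) = -7 + R/R = -7 + 1 = -6)
151 + a(8)*y(-6) = 151 + 8*(-6) = 151 - 48 = 103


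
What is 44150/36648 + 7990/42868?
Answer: 273179965/196378308 ≈ 1.3911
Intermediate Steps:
44150/36648 + 7990/42868 = 44150*(1/36648) + 7990*(1/42868) = 22075/18324 + 3995/21434 = 273179965/196378308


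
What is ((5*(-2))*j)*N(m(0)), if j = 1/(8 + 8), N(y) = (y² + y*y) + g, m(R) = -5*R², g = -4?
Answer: 5/2 ≈ 2.5000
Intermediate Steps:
N(y) = -4 + 2*y² (N(y) = (y² + y*y) - 4 = (y² + y²) - 4 = 2*y² - 4 = -4 + 2*y²)
j = 1/16 ≈ 0.062500
((5*(-2))*j)*N(m(0)) = ((5*(-2))*(1/16))*(-4 + 2*(-5*0²)²) = (-10*1/16)*(-4 + 2*(-5*0)²) = -5*(-4 + 2*0²)/8 = -5*(-4 + 2*0)/8 = -5*(-4 + 0)/8 = -5/8*(-4) = 5/2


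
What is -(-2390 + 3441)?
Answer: -1051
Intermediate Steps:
-(-2390 + 3441) = -1*1051 = -1051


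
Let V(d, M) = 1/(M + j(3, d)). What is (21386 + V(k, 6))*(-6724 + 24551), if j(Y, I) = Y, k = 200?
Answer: 3431251825/9 ≈ 3.8125e+8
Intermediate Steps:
V(d, M) = 1/(3 + M) (V(d, M) = 1/(M + 3) = 1/(3 + M))
(21386 + V(k, 6))*(-6724 + 24551) = (21386 + 1/(3 + 6))*(-6724 + 24551) = (21386 + 1/9)*17827 = (192475/9)*17827 = 3431251825/9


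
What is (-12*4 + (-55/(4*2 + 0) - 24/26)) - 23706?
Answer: -2471227/104 ≈ -23762.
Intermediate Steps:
(-12*4 + (-55/(4*2 + 0) - 24/26)) - 23706 = (-48 + (-55/(8 + 0) - 24*1/26)) - 23706 = (-48 + (-55/8 - 12/13)) - 23706 = (-48 - 811/104) - 23706 = -5803/104 - 23706 = -2471227/104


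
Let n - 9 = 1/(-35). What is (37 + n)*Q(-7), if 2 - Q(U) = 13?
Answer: -17699/35 ≈ -505.69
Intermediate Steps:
Q(U) = -11 (Q(U) = 2 - 1*13 = 2 - 13 = -11)
n = 314/35 (n = 9 + 1/(-35) = 9 - 1/35 = 314/35 ≈ 8.9714)
(37 + n)*Q(-7) = (37 + 314/35)*(-11) = (1609/35)*(-11) = -17699/35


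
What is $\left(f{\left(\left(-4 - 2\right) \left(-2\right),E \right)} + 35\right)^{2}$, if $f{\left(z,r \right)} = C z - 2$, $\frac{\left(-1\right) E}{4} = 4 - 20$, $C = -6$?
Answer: $1521$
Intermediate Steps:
$E = 64$ ($E = - 4 \left(4 - 20\right) = \left(-4\right) \left(-16\right) = 64$)
$f{\left(z,r \right)} = -2 - 6 z$ ($f{\left(z,r \right)} = - 6 z - 2 = -2 - 6 z$)
$\left(f{\left(\left(-4 - 2\right) \left(-2\right),E \right)} + 35\right)^{2} = \left(\left(-2 - 6 \left(-4 - 2\right) \left(-2\right)\right) + 35\right)^{2} = \left(\left(-2 - 6 \left(\left(-6\right) \left(-2\right)\right)\right) + 35\right)^{2} = \left(\left(-2 - 72\right) + 35\right)^{2} = \left(-74 + 35\right)^{2} = \left(-39\right)^{2} = 1521$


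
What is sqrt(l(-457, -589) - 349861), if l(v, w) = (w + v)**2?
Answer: 3*sqrt(82695) ≈ 862.70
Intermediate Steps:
l(v, w) = (v + w)**2
sqrt(l(-457, -589) - 349861) = sqrt((-457 - 589)**2 - 349861) = sqrt((-1046)**2 - 349861) = sqrt(1094116 - 349861) = sqrt(744255) = 3*sqrt(82695)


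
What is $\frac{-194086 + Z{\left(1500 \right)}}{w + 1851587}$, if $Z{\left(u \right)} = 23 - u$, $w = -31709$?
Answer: $- \frac{195563}{1819878} \approx -0.10746$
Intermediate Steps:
$\frac{-194086 + Z{\left(1500 \right)}}{w + 1851587} = \frac{-194086 + \left(23 - 1500\right)}{-31709 + 1851587} = \frac{-194086 + \left(23 - 1500\right)}{1819878} = \left(-194086 - 1477\right) \frac{1}{1819878} = \left(-195563\right) \frac{1}{1819878} = - \frac{195563}{1819878}$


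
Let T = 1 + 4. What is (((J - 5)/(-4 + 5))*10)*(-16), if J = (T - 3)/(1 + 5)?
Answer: 2240/3 ≈ 746.67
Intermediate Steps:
T = 5
J = ⅓ (J = (5 - 3)/(1 + 5) = 2/6 = 2*(⅙) = ⅓ ≈ 0.33333)
(((J - 5)/(-4 + 5))*10)*(-16) = (((⅓ - 5)/(-4 + 5))*10)*(-16) = (-14/3/1*10)*(-16) = (-14/3*1*10)*(-16) = -14/3*10*(-16) = -140/3*(-16) = 2240/3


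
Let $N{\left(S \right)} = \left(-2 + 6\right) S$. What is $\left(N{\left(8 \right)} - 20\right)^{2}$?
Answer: $144$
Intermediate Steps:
$N{\left(S \right)} = 4 S$
$\left(N{\left(8 \right)} - 20\right)^{2} = \left(4 \cdot 8 - 20\right)^{2} = \left(32 - 20\right)^{2} = 12^{2} = 144$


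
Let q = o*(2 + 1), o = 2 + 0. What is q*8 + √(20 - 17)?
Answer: 48 + √3 ≈ 49.732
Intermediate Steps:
o = 2
q = 6 (q = 2*(2 + 1) = 2*3 = 6)
q*8 + √(20 - 17) = 6*8 + √(20 - 17) = 48 + √3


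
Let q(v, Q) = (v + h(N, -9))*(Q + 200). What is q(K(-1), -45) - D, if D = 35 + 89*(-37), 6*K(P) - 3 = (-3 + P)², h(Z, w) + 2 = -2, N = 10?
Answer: 18773/6 ≈ 3128.8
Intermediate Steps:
h(Z, w) = -4 (h(Z, w) = -2 - 2 = -4)
K(P) = ½ + (-3 + P)²/6
q(v, Q) = (-4 + v)*(200 + Q) (q(v, Q) = (v - 4)*(Q + 200) = (-4 + v)*(200 + Q))
D = -3258 (D = 35 - 3293 = -3258)
q(K(-1), -45) - D = (-800 - 4*(-45) + 200*(½ + (-3 - 1)²/6) - 45*(½ + (-3 - 1)²/6)) - 1*(-3258) = (-800 + 180 + 200*(½ + (⅙)*(-4)²) - 45*(½ + (⅙)*(-4)²)) + 3258 = (-800 + 180 + 200*(½ + (⅙)*16) - 45*(½ + (⅙)*16)) + 3258 = (-800 + 180 + 200*(½ + 8/3) - 45*(½ + 8/3)) + 3258 = (-800 + 180 + 200*(19/6) - 45*19/6) + 3258 = (-800 + 180 + 1900/3 - 285/2) + 3258 = -775/6 + 3258 = 18773/6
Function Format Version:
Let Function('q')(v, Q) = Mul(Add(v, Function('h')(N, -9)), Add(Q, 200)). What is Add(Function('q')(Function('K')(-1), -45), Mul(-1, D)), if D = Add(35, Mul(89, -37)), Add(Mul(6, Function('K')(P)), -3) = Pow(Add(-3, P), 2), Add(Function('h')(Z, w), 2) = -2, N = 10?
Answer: Rational(18773, 6) ≈ 3128.8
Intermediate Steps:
Function('h')(Z, w) = -4 (Function('h')(Z, w) = Add(-2, -2) = -4)
Function('K')(P) = Add(Rational(1, 2), Mul(Rational(1, 6), Pow(Add(-3, P), 2)))
Function('q')(v, Q) = Mul(Add(-4, v), Add(200, Q)) (Function('q')(v, Q) = Mul(Add(v, -4), Add(Q, 200)) = Mul(Add(-4, v), Add(200, Q)))
D = -3258 (D = Add(35, -3293) = -3258)
Add(Function('q')(Function('K')(-1), -45), Mul(-1, D)) = Add(Add(-800, Mul(-4, -45), Mul(200, Add(Rational(1, 2), Mul(Rational(1, 6), Pow(Add(-3, -1), 2)))), Mul(-45, Add(Rational(1, 2), Mul(Rational(1, 6), Pow(Add(-3, -1), 2))))), Mul(-1, -3258)) = Add(Add(-800, 180, Mul(200, Add(Rational(1, 2), Mul(Rational(1, 6), Pow(-4, 2)))), Mul(-45, Add(Rational(1, 2), Mul(Rational(1, 6), Pow(-4, 2))))), 3258) = Add(Add(-800, 180, Mul(200, Add(Rational(1, 2), Mul(Rational(1, 6), 16))), Mul(-45, Add(Rational(1, 2), Mul(Rational(1, 6), 16)))), 3258) = Add(Add(-800, 180, Mul(200, Add(Rational(1, 2), Rational(8, 3))), Mul(-45, Add(Rational(1, 2), Rational(8, 3)))), 3258) = Add(Add(-800, 180, Mul(200, Rational(19, 6)), Mul(-45, Rational(19, 6))), 3258) = Add(Add(-800, 180, Rational(1900, 3), Rational(-285, 2)), 3258) = Add(Rational(-775, 6), 3258) = Rational(18773, 6)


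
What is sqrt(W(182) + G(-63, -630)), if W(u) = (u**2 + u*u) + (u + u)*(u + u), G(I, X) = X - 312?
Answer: 9*sqrt(2442) ≈ 444.75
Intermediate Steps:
G(I, X) = -312 + X
W(u) = 6*u**2 (W(u) = (u**2 + u**2) + (2*u)*(2*u) = 2*u**2 + 4*u**2 = 6*u**2)
sqrt(W(182) + G(-63, -630)) = sqrt(6*182**2 + (-312 - 630)) = sqrt(6*33124 - 942) = sqrt(198744 - 942) = sqrt(197802) = 9*sqrt(2442)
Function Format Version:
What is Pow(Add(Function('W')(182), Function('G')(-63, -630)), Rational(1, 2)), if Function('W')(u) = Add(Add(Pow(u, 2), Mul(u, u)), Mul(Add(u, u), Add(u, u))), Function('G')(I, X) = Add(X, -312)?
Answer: Mul(9, Pow(2442, Rational(1, 2))) ≈ 444.75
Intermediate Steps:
Function('G')(I, X) = Add(-312, X)
Function('W')(u) = Mul(6, Pow(u, 2)) (Function('W')(u) = Add(Add(Pow(u, 2), Pow(u, 2)), Mul(Mul(2, u), Mul(2, u))) = Add(Mul(2, Pow(u, 2)), Mul(4, Pow(u, 2))) = Mul(6, Pow(u, 2)))
Pow(Add(Function('W')(182), Function('G')(-63, -630)), Rational(1, 2)) = Pow(Add(Mul(6, Pow(182, 2)), Add(-312, -630)), Rational(1, 2)) = Pow(Add(Mul(6, 33124), -942), Rational(1, 2)) = Pow(Add(198744, -942), Rational(1, 2)) = Pow(197802, Rational(1, 2)) = Mul(9, Pow(2442, Rational(1, 2)))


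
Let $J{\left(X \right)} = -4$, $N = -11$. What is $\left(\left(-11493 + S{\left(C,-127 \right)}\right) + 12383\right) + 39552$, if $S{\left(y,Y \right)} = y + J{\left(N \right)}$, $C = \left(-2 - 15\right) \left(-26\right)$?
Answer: $40880$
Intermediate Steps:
$C = 442$ ($C = \left(-2 - 15\right) \left(-26\right) = \left(-17\right) \left(-26\right) = 442$)
$S{\left(y,Y \right)} = -4 + y$ ($S{\left(y,Y \right)} = y - 4 = -4 + y$)
$\left(\left(-11493 + S{\left(C,-127 \right)}\right) + 12383\right) + 39552 = \left(\left(-11493 + \left(-4 + 442\right)\right) + 12383\right) + 39552 = \left(\left(-11493 + 438\right) + 12383\right) + 39552 = \left(-11055 + 12383\right) + 39552 = 1328 + 39552 = 40880$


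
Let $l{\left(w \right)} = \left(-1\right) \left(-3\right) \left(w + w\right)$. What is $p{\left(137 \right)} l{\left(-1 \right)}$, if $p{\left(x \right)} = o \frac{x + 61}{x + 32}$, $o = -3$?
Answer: $\frac{3564}{169} \approx 21.089$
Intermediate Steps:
$p{\left(x \right)} = - \frac{3 \left(61 + x\right)}{32 + x}$ ($p{\left(x \right)} = - 3 \frac{x + 61}{x + 32} = - 3 \frac{61 + x}{32 + x} = - \frac{3 \left(61 + x\right)}{32 + x}$)
$l{\left(w \right)} = 6 w$ ($l{\left(w \right)} = 3 \cdot 2 w = 6 w$)
$p{\left(137 \right)} l{\left(-1 \right)} = \frac{3 \left(-61 - 137\right)}{32 + 137} \cdot 6 \left(-1\right) = \frac{3 \left(-61 - 137\right)}{169} \left(-6\right) = 3 \cdot \frac{1}{169} \left(-198\right) \left(-6\right) = \left(- \frac{594}{169}\right) \left(-6\right) = \frac{3564}{169}$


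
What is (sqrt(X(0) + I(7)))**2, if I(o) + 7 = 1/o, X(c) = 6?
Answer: -6/7 ≈ -0.85714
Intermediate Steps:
I(o) = -7 + 1/o
(sqrt(X(0) + I(7)))**2 = (sqrt(6 + (-7 + 1/7)))**2 = (sqrt(6 - 48/7))**2 = (sqrt(-6/7))**2 = (I*sqrt(42)/7)**2 = -6/7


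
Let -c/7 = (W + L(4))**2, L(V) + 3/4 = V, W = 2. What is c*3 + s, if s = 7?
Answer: -9149/16 ≈ -571.81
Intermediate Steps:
L(V) = -3/4 + V
c = -3087/16 (c = -7*(2 + (-3/4 + 4))**2 = -7*(2 + 13/4)**2 = -7*(21/4)**2 = -7*441/16 = -3087/16 ≈ -192.94)
c*3 + s = -3087/16*3 + 7 = -9261/16 + 7 = -9149/16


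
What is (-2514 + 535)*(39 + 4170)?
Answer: -8329611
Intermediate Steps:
(-2514 + 535)*(39 + 4170) = -1979*4209 = -8329611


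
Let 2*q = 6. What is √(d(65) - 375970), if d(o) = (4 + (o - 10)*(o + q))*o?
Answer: I*√132610 ≈ 364.16*I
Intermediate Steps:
q = 3 (q = (½)*6 = 3)
d(o) = o*(4 + (-10 + o)*(3 + o)) (d(o) = (4 + (o - 10)*(o + 3))*o = (4 + (-10 + o)*(3 + o))*o = o*(4 + (-10 + o)*(3 + o)))
√(d(65) - 375970) = √(65*(-26 + 65² - 7*65) - 375970) = √(65*(-26 + 4225 - 455) - 375970) = √(65*3744 - 375970) = √(243360 - 375970) = √(-132610) = I*√132610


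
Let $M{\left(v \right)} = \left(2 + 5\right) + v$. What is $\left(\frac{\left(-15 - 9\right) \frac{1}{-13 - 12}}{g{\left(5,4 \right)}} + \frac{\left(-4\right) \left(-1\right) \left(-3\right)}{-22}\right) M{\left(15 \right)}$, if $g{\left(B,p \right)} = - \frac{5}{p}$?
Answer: $- \frac{612}{125} \approx -4.896$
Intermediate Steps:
$M{\left(v \right)} = 7 + v$
$\left(\frac{\left(-15 - 9\right) \frac{1}{-13 - 12}}{g{\left(5,4 \right)}} + \frac{\left(-4\right) \left(-1\right) \left(-3\right)}{-22}\right) M{\left(15 \right)} = \left(\frac{\left(-15 - 9\right) \frac{1}{-13 - 12}}{\left(-5\right) \frac{1}{4}} + \frac{\left(-4\right) \left(-1\right) \left(-3\right)}{-22}\right) \left(7 + 15\right) = \left(\frac{\left(-24\right) \frac{1}{-25}}{\left(-5\right) \frac{1}{4}} + 4 \left(-3\right) \left(- \frac{1}{22}\right)\right) 22 = \left(\frac{\left(-24\right) \left(- \frac{1}{25}\right)}{- \frac{5}{4}} - - \frac{6}{11}\right) 22 = \left(\frac{24}{25} \left(- \frac{4}{5}\right) + \frac{6}{11}\right) 22 = \left(- \frac{96}{125} + \frac{6}{11}\right) 22 = \left(- \frac{306}{1375}\right) 22 = - \frac{612}{125}$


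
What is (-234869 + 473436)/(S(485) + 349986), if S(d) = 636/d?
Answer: 115704995/169743846 ≈ 0.68164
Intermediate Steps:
(-234869 + 473436)/(S(485) + 349986) = (-234869 + 473436)/(636/485 + 349986) = 238567/(636*(1/485) + 349986) = 238567/(636/485 + 349986) = 238567/(169743846/485) = 238567*(485/169743846) = 115704995/169743846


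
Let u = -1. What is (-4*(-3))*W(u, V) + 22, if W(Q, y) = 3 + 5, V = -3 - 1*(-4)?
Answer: 118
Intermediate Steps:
V = 1 (V = -3 + 4 = 1)
W(Q, y) = 8
(-4*(-3))*W(u, V) + 22 = -4*(-3)*8 + 22 = 12*8 + 22 = 96 + 22 = 118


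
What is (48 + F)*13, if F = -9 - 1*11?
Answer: 364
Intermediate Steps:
F = -20 (F = -9 - 11 = -20)
(48 + F)*13 = (48 - 20)*13 = 28*13 = 364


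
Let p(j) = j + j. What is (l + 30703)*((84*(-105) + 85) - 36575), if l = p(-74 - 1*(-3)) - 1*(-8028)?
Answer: -1748467590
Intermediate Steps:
p(j) = 2*j
l = 7886 (l = 2*(-74 - 1*(-3)) - 1*(-8028) = 2*(-74 + 3) + 8028 = 2*(-71) + 8028 = -142 + 8028 = 7886)
(l + 30703)*((84*(-105) + 85) - 36575) = (7886 + 30703)*((84*(-105) + 85) - 36575) = 38589*((-8820 + 85) - 36575) = 38589*(-8735 - 36575) = 38589*(-45310) = -1748467590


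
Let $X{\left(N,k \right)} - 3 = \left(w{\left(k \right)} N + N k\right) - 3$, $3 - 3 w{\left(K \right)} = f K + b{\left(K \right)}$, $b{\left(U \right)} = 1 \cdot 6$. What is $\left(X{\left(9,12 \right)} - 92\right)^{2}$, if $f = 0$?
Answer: $49$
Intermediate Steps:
$b{\left(U \right)} = 6$
$w{\left(K \right)} = -1$ ($w{\left(K \right)} = 1 - \frac{0 K + 6}{3} = 1 - \frac{0 + 6}{3} = 1 - 2 = -1$)
$X{\left(N,k \right)} = - N + N k$ ($X{\left(N,k \right)} = 3 - \left(3 + N - N k\right) = - N + N k$)
$\left(X{\left(9,12 \right)} - 92\right)^{2} = \left(9 \left(-1 + 12\right) - 92\right)^{2} = \left(9 \cdot 11 - 92\right)^{2} = \left(99 - 92\right)^{2} = 7^{2} = 49$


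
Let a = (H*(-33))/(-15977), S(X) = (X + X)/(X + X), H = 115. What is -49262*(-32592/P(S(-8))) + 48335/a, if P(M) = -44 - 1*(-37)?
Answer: -173932729189/759 ≈ -2.2916e+8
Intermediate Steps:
S(X) = 1 (S(X) = (2*X)/((2*X)) = (2*X)*(1/(2*X)) = 1)
P(M) = -7 (P(M) = -44 + 37 = -7)
a = 3795/15977 (a = (115*(-33))/(-15977) = -3795*(-1/15977) = 3795/15977 ≈ 0.23753)
-49262*(-32592/P(S(-8))) + 48335/a = -49262/((-7/(-32592))) + 48335/(3795/15977) = -49262/((-7*(-1/32592))) + 48335*(15977/3795) = -49262/1/4656 + 154449659/759 = -49262*4656 + 154449659/759 = -229363872 + 154449659/759 = -173932729189/759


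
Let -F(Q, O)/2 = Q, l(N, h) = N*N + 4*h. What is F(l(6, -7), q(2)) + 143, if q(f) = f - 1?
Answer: 127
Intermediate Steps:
l(N, h) = N² + 4*h
q(f) = -1 + f
F(Q, O) = -2*Q
F(l(6, -7), q(2)) + 143 = -2*(6² + 4*(-7)) + 143 = -2*(36 - 28) + 143 = -2*8 + 143 = -16 + 143 = 127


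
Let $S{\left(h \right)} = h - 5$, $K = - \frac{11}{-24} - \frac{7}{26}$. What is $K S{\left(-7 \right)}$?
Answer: $- \frac{59}{26} \approx -2.2692$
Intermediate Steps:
$K = \frac{59}{312}$ ($K = \left(-11\right) \left(- \frac{1}{24}\right) - \frac{7}{26} = \frac{11}{24} - \frac{7}{26} = \frac{59}{312} \approx 0.1891$)
$S{\left(h \right)} = -5 + h$ ($S{\left(h \right)} = h - 5 = -5 + h$)
$K S{\left(-7 \right)} = \frac{59 \left(-5 - 7\right)}{312} = \frac{59}{312} \left(-12\right) = - \frac{59}{26}$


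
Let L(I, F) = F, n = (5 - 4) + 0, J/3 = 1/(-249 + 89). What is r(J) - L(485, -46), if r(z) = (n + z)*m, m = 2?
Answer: 3837/80 ≈ 47.963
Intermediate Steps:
J = -3/160 (J = 3/(-249 + 89) = 3/(-160) = 3*(-1/160) = -3/160 ≈ -0.018750)
n = 1 (n = 1 + 0 = 1)
r(z) = 2 + 2*z (r(z) = (1 + z)*2 = 2 + 2*z)
r(J) - L(485, -46) = (2 + 2*(-3/160)) - 1*(-46) = (2 - 3/80) + 46 = 157/80 + 46 = 3837/80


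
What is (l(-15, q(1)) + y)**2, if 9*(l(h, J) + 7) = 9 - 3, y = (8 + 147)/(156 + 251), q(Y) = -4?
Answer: 52823824/1490841 ≈ 35.432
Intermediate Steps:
y = 155/407 ≈ 0.38084
l(h, J) = -19/3 (l(h, J) = -7 + (9 - 3)/9 = -7 + (1/9)*6 = -7 + 2/3 = -19/3)
(l(-15, q(1)) + y)**2 = (-19/3 + 155/407)**2 = (-7268/1221)**2 = 52823824/1490841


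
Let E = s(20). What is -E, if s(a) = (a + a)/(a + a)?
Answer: -1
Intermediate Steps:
s(a) = 1 (s(a) = (2*a)/((2*a)) = (2*a)*(1/(2*a)) = 1)
E = 1
-E = -1*1 = -1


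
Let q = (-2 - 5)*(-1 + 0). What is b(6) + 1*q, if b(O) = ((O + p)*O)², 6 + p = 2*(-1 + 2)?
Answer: 151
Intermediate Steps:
p = -4 (p = -6 + 2*(-1 + 2) = -6 + 2*1 = -6 + 2 = -4)
b(O) = O²*(-4 + O)² (b(O) = ((O - 4)*O)² = ((-4 + O)*O)² = (O*(-4 + O))² = O²*(-4 + O)²)
q = 7 (q = -7*(-1) = 7)
b(6) + 1*q = 6²*(-4 + 6)² + 1*7 = 36*2² + 7 = 36*4 + 7 = 144 + 7 = 151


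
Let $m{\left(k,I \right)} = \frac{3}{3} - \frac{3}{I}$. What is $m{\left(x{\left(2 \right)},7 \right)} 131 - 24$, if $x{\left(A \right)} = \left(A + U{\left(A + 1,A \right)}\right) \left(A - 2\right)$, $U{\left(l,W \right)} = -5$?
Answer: $\frac{356}{7} \approx 50.857$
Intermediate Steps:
$x{\left(A \right)} = \left(-5 + A\right) \left(-2 + A\right)$ ($x{\left(A \right)} = \left(A - 5\right) \left(A - 2\right) = \left(-5 + A\right) \left(-2 + A\right)$)
$m{\left(k,I \right)} = 1 - \frac{3}{I}$ ($m{\left(k,I \right)} = 3 \cdot \frac{1}{3} - \frac{3}{I} = 1 - \frac{3}{I}$)
$m{\left(x{\left(2 \right)},7 \right)} 131 - 24 = \frac{-3 + 7}{7} \cdot 131 - 24 = \frac{1}{7} \cdot 4 \cdot 131 - 24 = \frac{4}{7} \cdot 131 - 24 = \frac{524}{7} - 24 = \frac{356}{7}$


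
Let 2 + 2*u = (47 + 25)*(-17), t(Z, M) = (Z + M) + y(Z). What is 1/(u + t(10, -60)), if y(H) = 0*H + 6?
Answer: -1/657 ≈ -0.0015221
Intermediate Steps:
y(H) = 6 (y(H) = 0 + 6 = 6)
t(Z, M) = 6 + M + Z (t(Z, M) = (Z + M) + 6 = (M + Z) + 6 = 6 + M + Z)
u = -613 (u = -1 + ((47 + 25)*(-17))/2 = -1 + (72*(-17))/2 = -1 + (½)*(-1224) = -1 - 612 = -613)
1/(u + t(10, -60)) = 1/(-613 + (6 - 60 + 10)) = 1/(-613 - 44) = 1/(-657) = -1/657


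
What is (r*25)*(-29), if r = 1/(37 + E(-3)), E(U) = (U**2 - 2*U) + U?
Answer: -725/49 ≈ -14.796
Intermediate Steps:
E(U) = U**2 - U
r = 1/49 (r = 1/(37 - 3*(-1 - 3)) = 1/(37 - 3*(-4)) = 1/(37 + 12) = 1/49 ≈ 0.020408)
(r*25)*(-29) = ((1/49)*25)*(-29) = (25/49)*(-29) = -725/49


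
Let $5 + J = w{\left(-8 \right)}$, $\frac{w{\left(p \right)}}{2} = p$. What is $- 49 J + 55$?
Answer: $1084$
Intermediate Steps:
$w{\left(p \right)} = 2 p$
$J = -21$ ($J = -5 + 2 \left(-8\right) = -5 - 16 = -21$)
$- 49 J + 55 = \left(-49\right) \left(-21\right) + 55 = 1029 + 55 = 1084$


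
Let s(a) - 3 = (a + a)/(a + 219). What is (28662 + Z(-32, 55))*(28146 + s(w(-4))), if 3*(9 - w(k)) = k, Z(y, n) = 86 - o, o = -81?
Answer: 279159480923/344 ≈ 8.1151e+8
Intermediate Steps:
Z(y, n) = 167 (Z(y, n) = 86 - 1*(-81) = 86 + 81 = 167)
w(k) = 9 - k/3
s(a) = 3 + 2*a/(219 + a) (s(a) = 3 + (a + a)/(a + 219) = 3 + (2*a)/(219 + a) = 3 + 2*a/(219 + a))
(28662 + Z(-32, 55))*(28146 + s(w(-4))) = (28662 + 167)*(28146 + (657 + 5*(9 - ⅓*(-4)))/(219 + (9 - ⅓*(-4)))) = 28829*(28146 + (657 + 5*(9 + 4/3))/(219 + (9 + 4/3))) = 28829*(28146 + (657 + 5*(31/3))/(219 + 31/3)) = 28829*(28146 + (657 + 155/3)/(688/3)) = 28829*(28146 + (3/688)*(2126/3)) = 28829*(28146 + 1063/344) = 28829*(9683287/344) = 279159480923/344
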